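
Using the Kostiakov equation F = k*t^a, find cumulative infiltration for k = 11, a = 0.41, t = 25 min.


F = k * t^a = 11 * 25^0.41
F = 11 * 3.742445

41.1669 mm


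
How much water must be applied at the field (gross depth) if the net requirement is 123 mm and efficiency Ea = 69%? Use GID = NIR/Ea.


Ea = 69% = 0.69
GID = NIR / Ea = 123 / 0.69 = 178.2609 mm

178.2609 mm


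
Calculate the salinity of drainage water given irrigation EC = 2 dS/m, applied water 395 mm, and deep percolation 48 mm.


EC_dw = EC_iw * D_iw / D_dw
EC_dw = 2 * 395 / 48
EC_dw = 790 / 48

16.4583 dS/m


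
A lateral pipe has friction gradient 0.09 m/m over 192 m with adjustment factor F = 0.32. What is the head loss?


hf = J * L * F = 0.09 * 192 * 0.32 = 5.5296 m

5.5296 m


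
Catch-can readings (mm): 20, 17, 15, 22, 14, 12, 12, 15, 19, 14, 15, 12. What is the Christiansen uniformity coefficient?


mean = 15.583333 mm
MAD = 2.611111 mm
CU = (1 - 2.611111/15.583333)*100

83.2442 %


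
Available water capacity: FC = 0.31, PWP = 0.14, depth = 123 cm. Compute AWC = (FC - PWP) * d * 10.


AWC = (FC - PWP) * d * 10
AWC = (0.31 - 0.14) * 123 * 10
AWC = 0.1700 * 123 * 10

209.1000 mm


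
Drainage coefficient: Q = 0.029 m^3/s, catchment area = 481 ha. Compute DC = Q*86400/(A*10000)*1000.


DC = Q * 86400 / (A * 10000) * 1000
DC = 0.029 * 86400 / (481 * 10000) * 1000
DC = 2505600.0000 / 4810000

0.5209 mm/day


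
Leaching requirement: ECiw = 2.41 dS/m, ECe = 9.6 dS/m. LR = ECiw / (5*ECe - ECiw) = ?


LR = ECiw / (5*ECe - ECiw)
LR = 2.41 / (5*9.6 - 2.41)
LR = 2.41 / 45.5900

0.0529


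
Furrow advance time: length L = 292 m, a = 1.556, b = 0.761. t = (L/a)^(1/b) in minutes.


t = (L/a)^(1/b)
t = (292/1.556)^(1/0.761)
t = 187.660668^(1/0.761)

971.2922 min


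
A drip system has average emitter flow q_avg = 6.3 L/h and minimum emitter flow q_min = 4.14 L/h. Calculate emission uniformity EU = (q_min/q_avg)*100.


EU = (q_min/q_avg)*100 = (4.14/6.3)*100 = 65.7143%

65.7143 %


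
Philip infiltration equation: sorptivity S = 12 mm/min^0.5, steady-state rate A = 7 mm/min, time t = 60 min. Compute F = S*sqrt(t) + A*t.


F = S*sqrt(t) + A*t
F = 12*sqrt(60) + 7*60
F = 12*7.745967 + 420

512.9516 mm


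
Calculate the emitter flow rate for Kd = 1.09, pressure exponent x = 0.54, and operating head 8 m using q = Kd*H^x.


q = Kd * H^x = 1.09 * 8^0.54 = 1.09 * 3.073750

3.3504 L/h


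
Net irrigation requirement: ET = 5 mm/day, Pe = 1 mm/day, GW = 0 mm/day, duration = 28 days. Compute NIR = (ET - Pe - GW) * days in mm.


Daily deficit = ET - Pe - GW = 5 - 1 - 0 = 4 mm/day
NIR = 4 * 28 = 112 mm

112.0000 mm


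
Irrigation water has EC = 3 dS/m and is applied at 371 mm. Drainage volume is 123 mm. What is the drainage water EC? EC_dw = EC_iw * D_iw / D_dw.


EC_dw = EC_iw * D_iw / D_dw
EC_dw = 3 * 371 / 123
EC_dw = 1113 / 123

9.0488 dS/m


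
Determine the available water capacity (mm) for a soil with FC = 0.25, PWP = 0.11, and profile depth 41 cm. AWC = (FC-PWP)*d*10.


AWC = (FC - PWP) * d * 10
AWC = (0.25 - 0.11) * 41 * 10
AWC = 0.1400 * 41 * 10

57.4000 mm


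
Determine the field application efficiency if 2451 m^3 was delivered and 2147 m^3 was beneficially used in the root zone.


Ea = V_root / V_field * 100 = 2147 / 2451 * 100 = 87.5969%

87.5969 %


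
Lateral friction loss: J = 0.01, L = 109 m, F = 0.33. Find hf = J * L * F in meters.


hf = J * L * F = 0.01 * 109 * 0.33 = 0.3597 m

0.3597 m


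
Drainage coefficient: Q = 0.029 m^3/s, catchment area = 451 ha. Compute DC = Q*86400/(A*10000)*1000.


DC = Q * 86400 / (A * 10000) * 1000
DC = 0.029 * 86400 / (451 * 10000) * 1000
DC = 2505600.0000 / 4510000

0.5556 mm/day


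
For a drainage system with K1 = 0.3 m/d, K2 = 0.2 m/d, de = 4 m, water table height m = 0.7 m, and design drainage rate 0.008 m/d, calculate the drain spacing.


S^2 = 8*K2*de*m/q + 4*K1*m^2/q
S^2 = 8*0.2*4*0.7/0.008 + 4*0.3*0.7^2/0.008
S = sqrt(633.5000)

25.1694 m


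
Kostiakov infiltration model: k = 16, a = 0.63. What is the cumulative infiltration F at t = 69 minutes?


F = k * t^a = 16 * 69^0.63
F = 16 * 14.403729

230.4597 mm


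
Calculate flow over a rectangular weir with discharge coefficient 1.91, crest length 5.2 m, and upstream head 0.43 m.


Q = C * L * H^(3/2) = 1.91 * 5.2 * 0.43^1.5 = 1.91 * 5.2 * 0.281970

2.8005 m^3/s


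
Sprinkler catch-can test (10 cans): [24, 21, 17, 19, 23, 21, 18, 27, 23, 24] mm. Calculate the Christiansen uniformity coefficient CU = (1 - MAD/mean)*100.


mean = 21.700000 mm
MAD = 2.500000 mm
CU = (1 - 2.500000/21.700000)*100

88.4793 %


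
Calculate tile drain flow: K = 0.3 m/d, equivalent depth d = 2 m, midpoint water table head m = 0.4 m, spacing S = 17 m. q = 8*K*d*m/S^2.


q = 8*K*d*m/S^2
q = 8*0.3*2*0.4/17^2
q = 1.9200 / 289

0.0066 m/d


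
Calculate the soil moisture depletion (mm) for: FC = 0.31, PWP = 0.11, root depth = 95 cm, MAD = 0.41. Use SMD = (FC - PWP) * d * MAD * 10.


SMD = (FC - PWP) * d * MAD * 10
SMD = (0.31 - 0.11) * 95 * 0.41 * 10
SMD = 0.2000 * 95 * 0.41 * 10

77.9000 mm


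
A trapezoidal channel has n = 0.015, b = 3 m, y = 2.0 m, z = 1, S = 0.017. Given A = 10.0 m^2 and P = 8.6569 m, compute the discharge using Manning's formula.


R = A/P = 10.0/8.6569 = 1.155148
Q = (1/0.015) * 10.0 * 1.155148^(2/3) * 0.017^0.5

95.6955 m^3/s


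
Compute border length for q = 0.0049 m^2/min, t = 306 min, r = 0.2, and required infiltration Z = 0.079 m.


L = q*t/((1+r)*Z)
L = 0.0049*306/((1+0.2)*0.079)
L = 1.4994/0.0948

15.8165 m


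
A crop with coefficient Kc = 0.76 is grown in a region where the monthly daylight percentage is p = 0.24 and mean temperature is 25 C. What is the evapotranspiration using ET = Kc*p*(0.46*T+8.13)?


ET = Kc * p * (0.46*T + 8.13)
ET = 0.76 * 0.24 * (0.46*25 + 8.13)
ET = 0.76 * 0.24 * 19.6300

3.5805 mm/day


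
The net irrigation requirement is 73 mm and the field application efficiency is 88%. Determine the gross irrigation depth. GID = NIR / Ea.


Ea = 88% = 0.88
GID = NIR / Ea = 73 / 0.88 = 82.9545 mm

82.9545 mm


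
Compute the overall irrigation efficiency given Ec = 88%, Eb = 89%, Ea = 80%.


Ec = 0.88, Eb = 0.89, Ea = 0.8
E = 0.88 * 0.89 * 0.8 * 100 = 62.6560%

62.6560 %


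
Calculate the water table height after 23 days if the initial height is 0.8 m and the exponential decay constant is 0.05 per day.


m = m0 * exp(-k*t)
m = 0.8 * exp(-0.05 * 23)
m = 0.8 * exp(-1.1500)

0.2533 m


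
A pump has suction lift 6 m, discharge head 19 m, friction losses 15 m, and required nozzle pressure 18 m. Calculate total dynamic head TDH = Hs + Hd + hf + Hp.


TDH = Hs + Hd + hf + Hp = 6 + 19 + 15 + 18 = 58

58 m


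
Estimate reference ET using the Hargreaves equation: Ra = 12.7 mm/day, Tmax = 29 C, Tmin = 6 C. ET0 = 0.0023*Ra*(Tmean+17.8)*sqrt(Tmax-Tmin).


Tmean = (Tmax + Tmin)/2 = (29 + 6)/2 = 17.5
ET0 = 0.0023 * 12.7 * (17.5 + 17.8) * sqrt(29 - 6)
ET0 = 0.0023 * 12.7 * 35.3 * 4.795832

4.9450 mm/day


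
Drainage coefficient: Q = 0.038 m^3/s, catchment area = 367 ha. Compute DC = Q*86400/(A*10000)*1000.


DC = Q * 86400 / (A * 10000) * 1000
DC = 0.038 * 86400 / (367 * 10000) * 1000
DC = 3283200.0000 / 3670000

0.8946 mm/day


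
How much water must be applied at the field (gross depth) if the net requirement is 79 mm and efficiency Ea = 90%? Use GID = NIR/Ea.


Ea = 90% = 0.9
GID = NIR / Ea = 79 / 0.9 = 87.7778 mm

87.7778 mm


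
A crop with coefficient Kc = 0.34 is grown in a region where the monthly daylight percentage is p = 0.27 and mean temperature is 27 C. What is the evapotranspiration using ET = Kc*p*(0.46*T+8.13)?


ET = Kc * p * (0.46*T + 8.13)
ET = 0.34 * 0.27 * (0.46*27 + 8.13)
ET = 0.34 * 0.27 * 20.5500

1.8865 mm/day


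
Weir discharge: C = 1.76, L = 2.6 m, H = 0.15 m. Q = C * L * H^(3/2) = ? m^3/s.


Q = C * L * H^(3/2) = 1.76 * 2.6 * 0.15^1.5 = 1.76 * 2.6 * 0.058095

0.2658 m^3/s


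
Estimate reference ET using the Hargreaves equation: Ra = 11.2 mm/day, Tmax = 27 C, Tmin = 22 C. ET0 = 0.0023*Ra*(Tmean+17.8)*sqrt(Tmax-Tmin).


Tmean = (Tmax + Tmin)/2 = (27 + 22)/2 = 24.5
ET0 = 0.0023 * 11.2 * (24.5 + 17.8) * sqrt(27 - 22)
ET0 = 0.0023 * 11.2 * 42.3 * 2.236068

2.4365 mm/day


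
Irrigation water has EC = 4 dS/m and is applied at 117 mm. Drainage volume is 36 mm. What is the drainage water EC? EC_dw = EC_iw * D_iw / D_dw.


EC_dw = EC_iw * D_iw / D_dw
EC_dw = 4 * 117 / 36
EC_dw = 468 / 36

13.0000 dS/m


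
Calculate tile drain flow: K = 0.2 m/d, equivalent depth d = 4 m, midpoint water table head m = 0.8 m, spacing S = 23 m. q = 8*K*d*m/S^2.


q = 8*K*d*m/S^2
q = 8*0.2*4*0.8/23^2
q = 5.1200 / 529

0.0097 m/d


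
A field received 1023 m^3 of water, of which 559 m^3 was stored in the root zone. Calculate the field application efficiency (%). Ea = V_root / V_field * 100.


Ea = V_root / V_field * 100 = 559 / 1023 * 100 = 54.6432%

54.6432 %


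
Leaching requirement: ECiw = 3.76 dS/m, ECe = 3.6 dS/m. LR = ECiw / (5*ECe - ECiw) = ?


LR = ECiw / (5*ECe - ECiw)
LR = 3.76 / (5*3.6 - 3.76)
LR = 3.76 / 14.2400

0.2640


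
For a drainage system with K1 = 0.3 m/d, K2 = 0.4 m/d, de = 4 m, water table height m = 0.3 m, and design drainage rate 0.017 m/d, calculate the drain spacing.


S^2 = 8*K2*de*m/q + 4*K1*m^2/q
S^2 = 8*0.4*4*0.3/0.017 + 4*0.3*0.3^2/0.017
S = sqrt(232.2353)

15.2393 m


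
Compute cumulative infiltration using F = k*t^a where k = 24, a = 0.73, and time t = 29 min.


F = k * t^a = 24 * 29^0.73
F = 24 * 11.682897

280.3895 mm


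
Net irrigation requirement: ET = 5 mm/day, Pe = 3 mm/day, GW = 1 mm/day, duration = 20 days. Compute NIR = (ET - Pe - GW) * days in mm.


Daily deficit = ET - Pe - GW = 5 - 3 - 1 = 1 mm/day
NIR = 1 * 20 = 20 mm

20.0000 mm


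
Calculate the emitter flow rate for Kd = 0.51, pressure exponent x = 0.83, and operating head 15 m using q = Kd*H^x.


q = Kd * H^x = 0.51 * 15^0.83 = 0.51 * 9.465766

4.8275 L/h


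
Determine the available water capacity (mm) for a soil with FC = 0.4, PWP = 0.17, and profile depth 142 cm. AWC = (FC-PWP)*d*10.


AWC = (FC - PWP) * d * 10
AWC = (0.4 - 0.17) * 142 * 10
AWC = 0.2300 * 142 * 10

326.6000 mm


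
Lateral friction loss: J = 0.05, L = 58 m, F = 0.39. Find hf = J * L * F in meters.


hf = J * L * F = 0.05 * 58 * 0.39 = 1.1310 m

1.1310 m


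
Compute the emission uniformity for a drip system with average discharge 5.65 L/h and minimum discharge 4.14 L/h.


EU = (q_min/q_avg)*100 = (4.14/5.65)*100 = 73.2743%

73.2743 %


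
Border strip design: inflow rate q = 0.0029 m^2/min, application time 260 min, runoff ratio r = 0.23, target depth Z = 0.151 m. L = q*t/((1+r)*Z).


L = q*t/((1+r)*Z)
L = 0.0029*260/((1+0.23)*0.151)
L = 0.754/0.18573

4.0597 m


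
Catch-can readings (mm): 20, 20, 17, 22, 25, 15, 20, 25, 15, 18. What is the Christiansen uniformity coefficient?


mean = 19.700000 mm
MAD = 2.760000 mm
CU = (1 - 2.760000/19.700000)*100

85.9898 %


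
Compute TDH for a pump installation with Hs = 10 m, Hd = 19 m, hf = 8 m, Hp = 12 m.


TDH = Hs + Hd + hf + Hp = 10 + 19 + 8 + 12 = 49

49 m


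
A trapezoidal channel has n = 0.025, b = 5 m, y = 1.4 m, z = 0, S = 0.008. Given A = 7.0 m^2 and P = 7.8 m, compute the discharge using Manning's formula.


R = A/P = 7.0/7.8 = 0.897436
Q = (1/0.025) * 7.0 * 0.897436^(2/3) * 0.008^0.5

23.3009 m^3/s


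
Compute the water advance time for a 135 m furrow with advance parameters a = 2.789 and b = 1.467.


t = (L/a)^(1/b)
t = (135/2.789)^(1/1.467)
t = 48.404446^(1/1.467)

14.0775 min


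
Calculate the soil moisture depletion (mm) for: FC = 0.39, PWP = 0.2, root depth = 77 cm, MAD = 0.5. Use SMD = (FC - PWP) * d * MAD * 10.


SMD = (FC - PWP) * d * MAD * 10
SMD = (0.39 - 0.2) * 77 * 0.5 * 10
SMD = 0.1900 * 77 * 0.5 * 10

73.1500 mm


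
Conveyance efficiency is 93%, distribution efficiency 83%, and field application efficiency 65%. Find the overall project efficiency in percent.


Ec = 0.93, Eb = 0.83, Ea = 0.65
E = 0.93 * 0.83 * 0.65 * 100 = 50.1735%

50.1735 %


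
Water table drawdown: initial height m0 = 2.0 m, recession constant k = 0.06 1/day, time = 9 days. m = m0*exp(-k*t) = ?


m = m0 * exp(-k*t)
m = 2.0 * exp(-0.06 * 9)
m = 2.0 * exp(-0.5400)

1.1655 m


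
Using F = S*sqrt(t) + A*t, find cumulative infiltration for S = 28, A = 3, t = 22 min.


F = S*sqrt(t) + A*t
F = 28*sqrt(22) + 3*22
F = 28*4.690416 + 66

197.3316 mm


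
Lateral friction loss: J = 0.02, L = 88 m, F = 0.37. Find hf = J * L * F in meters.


hf = J * L * F = 0.02 * 88 * 0.37 = 0.6512 m

0.6512 m


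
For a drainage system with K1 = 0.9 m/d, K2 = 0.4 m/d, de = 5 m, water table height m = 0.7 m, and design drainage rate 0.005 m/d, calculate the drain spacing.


S^2 = 8*K2*de*m/q + 4*K1*m^2/q
S^2 = 8*0.4*5*0.7/0.005 + 4*0.9*0.7^2/0.005
S = sqrt(2592.8000)

50.9195 m


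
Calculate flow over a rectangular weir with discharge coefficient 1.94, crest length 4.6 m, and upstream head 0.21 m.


Q = C * L * H^(3/2) = 1.94 * 4.6 * 0.21^1.5 = 1.94 * 4.6 * 0.096234

0.8588 m^3/s


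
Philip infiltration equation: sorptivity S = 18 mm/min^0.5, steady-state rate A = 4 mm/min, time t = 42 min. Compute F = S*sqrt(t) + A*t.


F = S*sqrt(t) + A*t
F = 18*sqrt(42) + 4*42
F = 18*6.480741 + 168

284.6533 mm


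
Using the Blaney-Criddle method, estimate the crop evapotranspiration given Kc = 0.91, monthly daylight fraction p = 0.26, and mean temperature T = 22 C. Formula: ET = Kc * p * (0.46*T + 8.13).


ET = Kc * p * (0.46*T + 8.13)
ET = 0.91 * 0.26 * (0.46*22 + 8.13)
ET = 0.91 * 0.26 * 18.2500

4.3179 mm/day


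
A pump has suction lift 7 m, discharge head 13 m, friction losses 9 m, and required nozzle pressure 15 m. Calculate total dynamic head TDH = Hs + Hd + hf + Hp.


TDH = Hs + Hd + hf + Hp = 7 + 13 + 9 + 15 = 44

44 m


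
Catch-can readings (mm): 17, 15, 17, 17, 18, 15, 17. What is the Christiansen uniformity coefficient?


mean = 16.571429 mm
MAD = 0.897959 mm
CU = (1 - 0.897959/16.571429)*100

94.5813 %


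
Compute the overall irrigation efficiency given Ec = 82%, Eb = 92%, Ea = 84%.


Ec = 0.82, Eb = 0.92, Ea = 0.84
E = 0.82 * 0.92 * 0.84 * 100 = 63.3696%

63.3696 %


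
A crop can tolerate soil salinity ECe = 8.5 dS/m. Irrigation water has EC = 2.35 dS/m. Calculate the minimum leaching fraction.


LR = ECiw / (5*ECe - ECiw)
LR = 2.35 / (5*8.5 - 2.35)
LR = 2.35 / 40.1500

0.0585


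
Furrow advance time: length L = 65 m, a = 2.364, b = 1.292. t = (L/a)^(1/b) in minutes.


t = (L/a)^(1/b)
t = (65/2.364)^(1/1.292)
t = 27.495770^(1/1.292)

13.0012 min


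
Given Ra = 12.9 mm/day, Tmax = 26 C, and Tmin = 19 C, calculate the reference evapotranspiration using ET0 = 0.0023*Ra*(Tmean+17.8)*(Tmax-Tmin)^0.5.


Tmean = (Tmax + Tmin)/2 = (26 + 19)/2 = 22.5
ET0 = 0.0023 * 12.9 * (22.5 + 17.8) * sqrt(26 - 19)
ET0 = 0.0023 * 12.9 * 40.3 * 2.645751

3.1635 mm/day


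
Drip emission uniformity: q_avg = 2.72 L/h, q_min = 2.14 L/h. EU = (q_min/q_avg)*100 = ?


EU = (q_min/q_avg)*100 = (2.14/2.72)*100 = 78.6765%

78.6765 %


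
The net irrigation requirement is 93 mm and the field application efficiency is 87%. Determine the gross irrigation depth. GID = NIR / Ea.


Ea = 87% = 0.87
GID = NIR / Ea = 93 / 0.87 = 106.8966 mm

106.8966 mm


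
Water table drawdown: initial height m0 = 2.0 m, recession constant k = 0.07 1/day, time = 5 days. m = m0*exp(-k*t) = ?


m = m0 * exp(-k*t)
m = 2.0 * exp(-0.07 * 5)
m = 2.0 * exp(-0.3500)

1.4094 m


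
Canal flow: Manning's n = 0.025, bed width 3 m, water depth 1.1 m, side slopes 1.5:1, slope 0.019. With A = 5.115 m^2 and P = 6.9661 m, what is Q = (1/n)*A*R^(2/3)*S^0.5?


R = A/P = 5.115/6.9661 = 0.734270
Q = (1/0.025) * 5.115 * 0.734270^(2/3) * 0.019^0.5

22.9537 m^3/s


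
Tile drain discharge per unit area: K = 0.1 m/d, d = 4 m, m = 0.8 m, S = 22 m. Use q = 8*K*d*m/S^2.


q = 8*K*d*m/S^2
q = 8*0.1*4*0.8/22^2
q = 2.5600 / 484

0.0053 m/d


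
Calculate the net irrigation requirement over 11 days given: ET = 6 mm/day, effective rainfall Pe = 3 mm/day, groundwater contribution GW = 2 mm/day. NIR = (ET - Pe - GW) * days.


Daily deficit = ET - Pe - GW = 6 - 3 - 2 = 1 mm/day
NIR = 1 * 11 = 11 mm

11.0000 mm


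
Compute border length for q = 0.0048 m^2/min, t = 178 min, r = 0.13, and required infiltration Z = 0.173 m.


L = q*t/((1+r)*Z)
L = 0.0048*178/((1+0.13)*0.173)
L = 0.8544/0.19549

4.3706 m


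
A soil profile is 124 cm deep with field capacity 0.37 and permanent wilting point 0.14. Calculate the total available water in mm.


AWC = (FC - PWP) * d * 10
AWC = (0.37 - 0.14) * 124 * 10
AWC = 0.2300 * 124 * 10

285.2000 mm


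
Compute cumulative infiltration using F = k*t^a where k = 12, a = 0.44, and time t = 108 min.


F = k * t^a = 12 * 108^0.44
F = 12 * 7.847051

94.1646 mm


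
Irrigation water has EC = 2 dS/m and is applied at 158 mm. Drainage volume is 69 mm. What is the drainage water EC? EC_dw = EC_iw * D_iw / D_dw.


EC_dw = EC_iw * D_iw / D_dw
EC_dw = 2 * 158 / 69
EC_dw = 316 / 69

4.5797 dS/m


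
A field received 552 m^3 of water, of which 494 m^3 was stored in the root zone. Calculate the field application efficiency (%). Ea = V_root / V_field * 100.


Ea = V_root / V_field * 100 = 494 / 552 * 100 = 89.4928%

89.4928 %


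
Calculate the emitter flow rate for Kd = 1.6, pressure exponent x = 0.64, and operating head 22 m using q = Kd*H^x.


q = Kd * H^x = 1.6 * 22^0.64 = 1.6 * 7.230203

11.5683 L/h


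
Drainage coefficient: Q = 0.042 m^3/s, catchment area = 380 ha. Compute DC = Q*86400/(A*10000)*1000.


DC = Q * 86400 / (A * 10000) * 1000
DC = 0.042 * 86400 / (380 * 10000) * 1000
DC = 3628800.0000 / 3800000

0.9549 mm/day


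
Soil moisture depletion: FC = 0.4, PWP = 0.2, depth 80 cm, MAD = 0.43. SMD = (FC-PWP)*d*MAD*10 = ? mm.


SMD = (FC - PWP) * d * MAD * 10
SMD = (0.4 - 0.2) * 80 * 0.43 * 10
SMD = 0.2000 * 80 * 0.43 * 10

68.8000 mm


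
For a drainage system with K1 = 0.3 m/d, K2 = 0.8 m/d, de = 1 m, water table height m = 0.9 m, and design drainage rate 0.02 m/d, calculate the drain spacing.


S^2 = 8*K2*de*m/q + 4*K1*m^2/q
S^2 = 8*0.8*1*0.9/0.02 + 4*0.3*0.9^2/0.02
S = sqrt(336.6000)

18.3467 m


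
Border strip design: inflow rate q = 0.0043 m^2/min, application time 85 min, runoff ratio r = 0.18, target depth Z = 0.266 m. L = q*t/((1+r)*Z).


L = q*t/((1+r)*Z)
L = 0.0043*85/((1+0.18)*0.266)
L = 0.3655/0.31388

1.1645 m


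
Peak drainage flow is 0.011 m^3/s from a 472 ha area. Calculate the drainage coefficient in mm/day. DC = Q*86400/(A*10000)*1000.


DC = Q * 86400 / (A * 10000) * 1000
DC = 0.011 * 86400 / (472 * 10000) * 1000
DC = 950400.0000 / 4720000

0.2014 mm/day


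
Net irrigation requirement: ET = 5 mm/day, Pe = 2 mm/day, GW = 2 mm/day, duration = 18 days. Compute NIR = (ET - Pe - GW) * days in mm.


Daily deficit = ET - Pe - GW = 5 - 2 - 2 = 1 mm/day
NIR = 1 * 18 = 18 mm

18.0000 mm


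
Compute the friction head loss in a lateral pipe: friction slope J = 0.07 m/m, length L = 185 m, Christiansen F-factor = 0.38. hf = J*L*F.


hf = J * L * F = 0.07 * 185 * 0.38 = 4.9210 m

4.9210 m


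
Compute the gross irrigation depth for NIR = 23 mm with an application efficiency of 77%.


Ea = 77% = 0.77
GID = NIR / Ea = 23 / 0.77 = 29.8701 mm

29.8701 mm


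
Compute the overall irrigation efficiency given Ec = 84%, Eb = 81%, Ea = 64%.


Ec = 0.84, Eb = 0.81, Ea = 0.64
E = 0.84 * 0.81 * 0.64 * 100 = 43.5456%

43.5456 %


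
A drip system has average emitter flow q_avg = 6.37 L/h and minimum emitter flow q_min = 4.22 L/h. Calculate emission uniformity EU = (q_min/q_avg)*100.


EU = (q_min/q_avg)*100 = (4.22/6.37)*100 = 66.2480%

66.2480 %


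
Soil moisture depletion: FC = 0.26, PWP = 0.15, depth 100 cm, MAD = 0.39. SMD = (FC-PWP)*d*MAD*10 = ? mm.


SMD = (FC - PWP) * d * MAD * 10
SMD = (0.26 - 0.15) * 100 * 0.39 * 10
SMD = 0.1100 * 100 * 0.39 * 10

42.9000 mm


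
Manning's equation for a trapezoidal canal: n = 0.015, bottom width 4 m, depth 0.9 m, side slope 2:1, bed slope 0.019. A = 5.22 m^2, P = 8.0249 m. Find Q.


R = A/P = 5.22/8.0249 = 0.650475
Q = (1/0.015) * 5.22 * 0.650475^(2/3) * 0.019^0.5

36.0117 m^3/s


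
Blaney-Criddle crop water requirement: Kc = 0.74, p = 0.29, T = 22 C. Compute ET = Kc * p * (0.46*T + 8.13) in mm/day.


ET = Kc * p * (0.46*T + 8.13)
ET = 0.74 * 0.29 * (0.46*22 + 8.13)
ET = 0.74 * 0.29 * 18.2500

3.9164 mm/day


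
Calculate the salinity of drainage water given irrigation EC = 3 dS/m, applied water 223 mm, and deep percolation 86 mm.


EC_dw = EC_iw * D_iw / D_dw
EC_dw = 3 * 223 / 86
EC_dw = 669 / 86

7.7791 dS/m


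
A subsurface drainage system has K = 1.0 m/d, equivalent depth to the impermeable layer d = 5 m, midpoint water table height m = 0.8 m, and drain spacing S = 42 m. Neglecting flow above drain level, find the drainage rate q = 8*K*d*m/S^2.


q = 8*K*d*m/S^2
q = 8*1.0*5*0.8/42^2
q = 32.0000 / 1764

0.0181 m/d


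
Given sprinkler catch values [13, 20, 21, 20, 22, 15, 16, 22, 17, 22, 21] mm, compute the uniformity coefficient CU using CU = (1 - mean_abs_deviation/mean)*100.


mean = 19.000000 mm
MAD = 2.727273 mm
CU = (1 - 2.727273/19.000000)*100

85.6459 %


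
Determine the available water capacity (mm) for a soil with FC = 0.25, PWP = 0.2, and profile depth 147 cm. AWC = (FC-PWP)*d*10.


AWC = (FC - PWP) * d * 10
AWC = (0.25 - 0.2) * 147 * 10
AWC = 0.0500 * 147 * 10

73.5000 mm


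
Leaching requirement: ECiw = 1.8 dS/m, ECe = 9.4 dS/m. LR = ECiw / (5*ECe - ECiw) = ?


LR = ECiw / (5*ECe - ECiw)
LR = 1.8 / (5*9.4 - 1.8)
LR = 1.8 / 45.2000

0.0398


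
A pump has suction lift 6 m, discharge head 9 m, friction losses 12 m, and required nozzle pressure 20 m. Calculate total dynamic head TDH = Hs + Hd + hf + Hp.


TDH = Hs + Hd + hf + Hp = 6 + 9 + 12 + 20 = 47

47 m


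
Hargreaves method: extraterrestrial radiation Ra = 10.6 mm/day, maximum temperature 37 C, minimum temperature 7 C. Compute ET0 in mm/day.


Tmean = (Tmax + Tmin)/2 = (37 + 7)/2 = 22.0
ET0 = 0.0023 * 10.6 * (22.0 + 17.8) * sqrt(37 - 7)
ET0 = 0.0023 * 10.6 * 39.8 * 5.477226

5.3147 mm/day


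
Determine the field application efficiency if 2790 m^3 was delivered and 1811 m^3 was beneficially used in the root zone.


Ea = V_root / V_field * 100 = 1811 / 2790 * 100 = 64.9104%

64.9104 %


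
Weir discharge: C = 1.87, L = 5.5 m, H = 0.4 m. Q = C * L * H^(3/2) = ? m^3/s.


Q = C * L * H^(3/2) = 1.87 * 5.5 * 0.4^1.5 = 1.87 * 5.5 * 0.252982

2.6019 m^3/s


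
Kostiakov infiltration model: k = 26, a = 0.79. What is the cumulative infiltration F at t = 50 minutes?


F = k * t^a = 26 * 50^0.79
F = 26 * 21.988029

571.6888 mm


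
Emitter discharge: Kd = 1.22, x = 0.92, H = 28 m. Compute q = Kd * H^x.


q = Kd * H^x = 1.22 * 28^0.92 = 1.22 * 21.447930

26.1665 L/h


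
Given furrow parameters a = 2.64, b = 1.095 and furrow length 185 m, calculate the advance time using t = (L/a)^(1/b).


t = (L/a)^(1/b)
t = (185/2.64)^(1/1.095)
t = 70.075758^(1/1.095)

48.4674 min


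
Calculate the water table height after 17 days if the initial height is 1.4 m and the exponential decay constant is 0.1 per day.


m = m0 * exp(-k*t)
m = 1.4 * exp(-0.1 * 17)
m = 1.4 * exp(-1.7000)

0.2558 m


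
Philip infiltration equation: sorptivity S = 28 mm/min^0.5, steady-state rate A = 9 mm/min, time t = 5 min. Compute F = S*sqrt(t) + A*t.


F = S*sqrt(t) + A*t
F = 28*sqrt(5) + 9*5
F = 28*2.236068 + 45

107.6099 mm


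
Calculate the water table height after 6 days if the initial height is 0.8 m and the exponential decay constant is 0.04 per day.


m = m0 * exp(-k*t)
m = 0.8 * exp(-0.04 * 6)
m = 0.8 * exp(-0.2400)

0.6293 m


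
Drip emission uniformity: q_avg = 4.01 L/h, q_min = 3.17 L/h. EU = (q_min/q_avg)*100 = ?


EU = (q_min/q_avg)*100 = (3.17/4.01)*100 = 79.0524%

79.0524 %


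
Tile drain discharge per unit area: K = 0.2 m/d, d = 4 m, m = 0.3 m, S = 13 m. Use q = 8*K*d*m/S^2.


q = 8*K*d*m/S^2
q = 8*0.2*4*0.3/13^2
q = 1.9200 / 169

0.0114 m/d


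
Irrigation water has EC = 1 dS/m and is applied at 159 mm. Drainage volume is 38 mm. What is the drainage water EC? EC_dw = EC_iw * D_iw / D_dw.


EC_dw = EC_iw * D_iw / D_dw
EC_dw = 1 * 159 / 38
EC_dw = 159 / 38

4.1842 dS/m


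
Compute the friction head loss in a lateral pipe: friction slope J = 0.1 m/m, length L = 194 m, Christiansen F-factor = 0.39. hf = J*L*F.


hf = J * L * F = 0.1 * 194 * 0.39 = 7.5660 m

7.5660 m


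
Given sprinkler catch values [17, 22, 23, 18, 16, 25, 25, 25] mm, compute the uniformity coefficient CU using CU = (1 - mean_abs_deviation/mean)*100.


mean = 21.375000 mm
MAD = 3.281250 mm
CU = (1 - 3.281250/21.375000)*100

84.6491 %


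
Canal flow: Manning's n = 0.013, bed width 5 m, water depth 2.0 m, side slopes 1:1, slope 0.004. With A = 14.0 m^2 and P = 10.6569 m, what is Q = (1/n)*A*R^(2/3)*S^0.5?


R = A/P = 14.0/10.6569 = 1.313703
Q = (1/0.013) * 14.0 * 1.313703^(2/3) * 0.004^0.5

81.6983 m^3/s


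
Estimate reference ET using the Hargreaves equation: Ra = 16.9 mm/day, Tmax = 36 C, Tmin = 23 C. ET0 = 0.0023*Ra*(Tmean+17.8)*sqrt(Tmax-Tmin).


Tmean = (Tmax + Tmin)/2 = (36 + 23)/2 = 29.5
ET0 = 0.0023 * 16.9 * (29.5 + 17.8) * sqrt(36 - 23)
ET0 = 0.0023 * 16.9 * 47.3 * 3.605551

6.6290 mm/day


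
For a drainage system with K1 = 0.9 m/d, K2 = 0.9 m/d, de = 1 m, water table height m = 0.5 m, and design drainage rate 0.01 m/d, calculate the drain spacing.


S^2 = 8*K2*de*m/q + 4*K1*m^2/q
S^2 = 8*0.9*1*0.5/0.01 + 4*0.9*0.5^2/0.01
S = sqrt(450.0000)

21.2132 m


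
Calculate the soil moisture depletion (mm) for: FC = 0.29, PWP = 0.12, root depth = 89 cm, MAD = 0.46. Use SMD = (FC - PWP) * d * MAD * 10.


SMD = (FC - PWP) * d * MAD * 10
SMD = (0.29 - 0.12) * 89 * 0.46 * 10
SMD = 0.1700 * 89 * 0.46 * 10

69.5980 mm


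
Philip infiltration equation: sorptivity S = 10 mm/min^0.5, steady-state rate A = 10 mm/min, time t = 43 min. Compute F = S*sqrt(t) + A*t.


F = S*sqrt(t) + A*t
F = 10*sqrt(43) + 10*43
F = 10*6.557439 + 430

495.5744 mm


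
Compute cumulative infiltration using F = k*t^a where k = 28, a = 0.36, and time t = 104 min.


F = k * t^a = 28 * 104^0.36
F = 28 * 5.322700

149.0356 mm


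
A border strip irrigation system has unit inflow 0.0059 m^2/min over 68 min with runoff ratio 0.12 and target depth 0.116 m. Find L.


L = q*t/((1+r)*Z)
L = 0.0059*68/((1+0.12)*0.116)
L = 0.4012/0.12992

3.0881 m


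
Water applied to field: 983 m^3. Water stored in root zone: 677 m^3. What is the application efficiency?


Ea = V_root / V_field * 100 = 677 / 983 * 100 = 68.8708%

68.8708 %


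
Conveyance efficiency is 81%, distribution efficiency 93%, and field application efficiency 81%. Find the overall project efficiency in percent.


Ec = 0.81, Eb = 0.93, Ea = 0.81
E = 0.81 * 0.93 * 0.81 * 100 = 61.0173%

61.0173 %


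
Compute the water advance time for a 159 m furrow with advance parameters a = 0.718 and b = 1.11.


t = (L/a)^(1/b)
t = (159/0.718)^(1/1.11)
t = 221.448468^(1/1.11)

129.6756 min


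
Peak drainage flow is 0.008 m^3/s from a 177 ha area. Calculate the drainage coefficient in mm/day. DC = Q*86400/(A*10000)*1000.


DC = Q * 86400 / (A * 10000) * 1000
DC = 0.008 * 86400 / (177 * 10000) * 1000
DC = 691200.0000 / 1770000

0.3905 mm/day


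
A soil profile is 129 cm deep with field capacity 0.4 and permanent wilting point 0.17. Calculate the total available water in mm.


AWC = (FC - PWP) * d * 10
AWC = (0.4 - 0.17) * 129 * 10
AWC = 0.2300 * 129 * 10

296.7000 mm


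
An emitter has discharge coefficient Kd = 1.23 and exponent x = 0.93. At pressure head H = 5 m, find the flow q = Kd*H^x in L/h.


q = Kd * H^x = 1.23 * 5^0.93 = 1.23 * 4.467269

5.4947 L/h


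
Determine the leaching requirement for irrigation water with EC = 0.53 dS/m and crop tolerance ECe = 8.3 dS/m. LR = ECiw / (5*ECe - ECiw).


LR = ECiw / (5*ECe - ECiw)
LR = 0.53 / (5*8.3 - 0.53)
LR = 0.53 / 40.9700

0.0129


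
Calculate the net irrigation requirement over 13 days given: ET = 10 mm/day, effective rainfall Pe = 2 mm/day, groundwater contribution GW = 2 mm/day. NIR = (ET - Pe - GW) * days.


Daily deficit = ET - Pe - GW = 10 - 2 - 2 = 6 mm/day
NIR = 6 * 13 = 78 mm

78.0000 mm


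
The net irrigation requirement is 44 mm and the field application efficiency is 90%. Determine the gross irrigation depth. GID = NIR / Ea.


Ea = 90% = 0.9
GID = NIR / Ea = 44 / 0.9 = 48.8889 mm

48.8889 mm


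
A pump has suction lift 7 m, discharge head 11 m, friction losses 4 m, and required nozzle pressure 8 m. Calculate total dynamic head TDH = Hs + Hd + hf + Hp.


TDH = Hs + Hd + hf + Hp = 7 + 11 + 4 + 8 = 30

30 m


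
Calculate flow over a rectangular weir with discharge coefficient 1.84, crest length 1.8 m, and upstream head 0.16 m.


Q = C * L * H^(3/2) = 1.84 * 1.8 * 0.16^1.5 = 1.84 * 1.8 * 0.064000

0.2120 m^3/s


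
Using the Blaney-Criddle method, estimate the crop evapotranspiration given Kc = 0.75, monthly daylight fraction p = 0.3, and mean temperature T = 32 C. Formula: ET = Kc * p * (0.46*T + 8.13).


ET = Kc * p * (0.46*T + 8.13)
ET = 0.75 * 0.3 * (0.46*32 + 8.13)
ET = 0.75 * 0.3 * 22.8500

5.1412 mm/day


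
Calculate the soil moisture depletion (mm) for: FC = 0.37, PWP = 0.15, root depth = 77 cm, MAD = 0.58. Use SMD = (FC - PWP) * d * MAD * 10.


SMD = (FC - PWP) * d * MAD * 10
SMD = (0.37 - 0.15) * 77 * 0.58 * 10
SMD = 0.2200 * 77 * 0.58 * 10

98.2520 mm


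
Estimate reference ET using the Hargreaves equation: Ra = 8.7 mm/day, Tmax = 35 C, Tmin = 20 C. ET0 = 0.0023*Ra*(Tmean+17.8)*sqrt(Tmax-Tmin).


Tmean = (Tmax + Tmin)/2 = (35 + 20)/2 = 27.5
ET0 = 0.0023 * 8.7 * (27.5 + 17.8) * sqrt(35 - 20)
ET0 = 0.0023 * 8.7 * 45.3 * 3.872983

3.5107 mm/day


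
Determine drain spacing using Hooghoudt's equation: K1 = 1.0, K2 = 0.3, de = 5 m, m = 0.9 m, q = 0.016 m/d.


S^2 = 8*K2*de*m/q + 4*K1*m^2/q
S^2 = 8*0.3*5*0.9/0.016 + 4*1.0*0.9^2/0.016
S = sqrt(877.5000)

29.6226 m


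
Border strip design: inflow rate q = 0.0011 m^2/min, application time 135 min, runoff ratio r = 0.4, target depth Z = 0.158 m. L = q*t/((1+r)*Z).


L = q*t/((1+r)*Z)
L = 0.0011*135/((1+0.4)*0.158)
L = 0.1485/0.2212

0.6713 m


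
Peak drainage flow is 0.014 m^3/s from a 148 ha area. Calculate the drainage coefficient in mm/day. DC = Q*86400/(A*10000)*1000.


DC = Q * 86400 / (A * 10000) * 1000
DC = 0.014 * 86400 / (148 * 10000) * 1000
DC = 1209600.0000 / 1480000

0.8173 mm/day


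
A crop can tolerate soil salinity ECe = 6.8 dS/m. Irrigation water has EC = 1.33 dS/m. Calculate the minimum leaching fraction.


LR = ECiw / (5*ECe - ECiw)
LR = 1.33 / (5*6.8 - 1.33)
LR = 1.33 / 32.6700

0.0407


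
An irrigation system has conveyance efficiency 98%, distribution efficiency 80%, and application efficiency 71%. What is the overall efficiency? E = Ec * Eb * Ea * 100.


Ec = 0.98, Eb = 0.8, Ea = 0.71
E = 0.98 * 0.8 * 0.71 * 100 = 55.6640%

55.6640 %


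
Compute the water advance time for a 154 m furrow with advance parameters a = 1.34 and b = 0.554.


t = (L/a)^(1/b)
t = (154/1.34)^(1/0.554)
t = 114.925373^(1/0.554)

5237.9616 min


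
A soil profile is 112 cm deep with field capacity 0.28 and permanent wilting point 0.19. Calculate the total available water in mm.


AWC = (FC - PWP) * d * 10
AWC = (0.28 - 0.19) * 112 * 10
AWC = 0.0900 * 112 * 10

100.8000 mm


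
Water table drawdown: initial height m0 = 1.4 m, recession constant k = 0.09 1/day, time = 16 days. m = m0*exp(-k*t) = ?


m = m0 * exp(-k*t)
m = 1.4 * exp(-0.09 * 16)
m = 1.4 * exp(-1.4400)

0.3317 m


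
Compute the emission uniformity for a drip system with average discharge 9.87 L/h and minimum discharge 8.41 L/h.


EU = (q_min/q_avg)*100 = (8.41/9.87)*100 = 85.2077%

85.2077 %


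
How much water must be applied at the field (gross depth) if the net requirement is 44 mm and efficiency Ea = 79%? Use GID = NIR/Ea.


Ea = 79% = 0.79
GID = NIR / Ea = 44 / 0.79 = 55.6962 mm

55.6962 mm


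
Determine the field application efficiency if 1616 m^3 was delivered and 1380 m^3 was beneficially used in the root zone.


Ea = V_root / V_field * 100 = 1380 / 1616 * 100 = 85.3960%

85.3960 %


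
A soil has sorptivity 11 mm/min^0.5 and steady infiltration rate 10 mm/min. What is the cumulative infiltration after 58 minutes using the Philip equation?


F = S*sqrt(t) + A*t
F = 11*sqrt(58) + 10*58
F = 11*7.615773 + 580

663.7735 mm


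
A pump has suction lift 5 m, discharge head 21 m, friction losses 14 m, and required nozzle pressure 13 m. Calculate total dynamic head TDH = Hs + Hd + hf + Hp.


TDH = Hs + Hd + hf + Hp = 5 + 21 + 14 + 13 = 53

53 m


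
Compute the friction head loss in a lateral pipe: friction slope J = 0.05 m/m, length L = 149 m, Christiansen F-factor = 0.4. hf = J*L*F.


hf = J * L * F = 0.05 * 149 * 0.4 = 2.9800 m

2.9800 m


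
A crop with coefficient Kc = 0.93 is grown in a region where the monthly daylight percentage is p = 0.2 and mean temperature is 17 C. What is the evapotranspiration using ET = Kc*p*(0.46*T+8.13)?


ET = Kc * p * (0.46*T + 8.13)
ET = 0.93 * 0.2 * (0.46*17 + 8.13)
ET = 0.93 * 0.2 * 15.9500

2.9667 mm/day


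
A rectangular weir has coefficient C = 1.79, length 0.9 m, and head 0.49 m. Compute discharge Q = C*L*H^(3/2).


Q = C * L * H^(3/2) = 1.79 * 0.9 * 0.49^1.5 = 1.79 * 0.9 * 0.343000

0.5526 m^3/s


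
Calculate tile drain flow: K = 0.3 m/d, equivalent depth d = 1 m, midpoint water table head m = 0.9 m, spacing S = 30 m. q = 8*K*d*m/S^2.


q = 8*K*d*m/S^2
q = 8*0.3*1*0.9/30^2
q = 2.1600 / 900

0.0024 m/d


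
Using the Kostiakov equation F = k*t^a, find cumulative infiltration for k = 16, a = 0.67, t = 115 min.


F = k * t^a = 16 * 115^0.67
F = 16 * 24.025230

384.4037 mm


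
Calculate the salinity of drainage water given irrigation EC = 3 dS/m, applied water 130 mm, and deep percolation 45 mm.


EC_dw = EC_iw * D_iw / D_dw
EC_dw = 3 * 130 / 45
EC_dw = 390 / 45

8.6667 dS/m


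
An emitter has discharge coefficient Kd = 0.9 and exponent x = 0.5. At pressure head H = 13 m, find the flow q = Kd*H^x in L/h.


q = Kd * H^x = 0.9 * 13^0.5 = 0.9 * 3.605551

3.2450 L/h


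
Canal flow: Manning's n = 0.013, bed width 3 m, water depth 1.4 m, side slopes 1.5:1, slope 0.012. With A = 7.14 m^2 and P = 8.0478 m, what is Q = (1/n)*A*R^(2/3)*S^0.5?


R = A/P = 7.14/8.0478 = 0.887199
Q = (1/0.013) * 7.14 * 0.887199^(2/3) * 0.012^0.5

55.5511 m^3/s


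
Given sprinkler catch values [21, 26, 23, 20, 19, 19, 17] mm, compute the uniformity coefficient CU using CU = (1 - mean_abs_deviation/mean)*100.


mean = 20.714286 mm
MAD = 2.244898 mm
CU = (1 - 2.244898/20.714286)*100

89.1626 %


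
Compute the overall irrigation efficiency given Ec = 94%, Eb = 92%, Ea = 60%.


Ec = 0.94, Eb = 0.92, Ea = 0.6
E = 0.94 * 0.92 * 0.6 * 100 = 51.8880%

51.8880 %


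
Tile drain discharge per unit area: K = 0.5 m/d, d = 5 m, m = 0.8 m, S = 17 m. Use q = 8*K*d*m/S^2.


q = 8*K*d*m/S^2
q = 8*0.5*5*0.8/17^2
q = 16.0000 / 289

0.0554 m/d


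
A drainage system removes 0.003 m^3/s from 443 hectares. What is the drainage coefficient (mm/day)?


DC = Q * 86400 / (A * 10000) * 1000
DC = 0.003 * 86400 / (443 * 10000) * 1000
DC = 259200.0000 / 4430000

0.0585 mm/day


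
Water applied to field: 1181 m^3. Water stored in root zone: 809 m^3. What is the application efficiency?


Ea = V_root / V_field * 100 = 809 / 1181 * 100 = 68.5013%

68.5013 %


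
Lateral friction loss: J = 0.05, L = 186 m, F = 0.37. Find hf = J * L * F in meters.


hf = J * L * F = 0.05 * 186 * 0.37 = 3.4410 m

3.4410 m


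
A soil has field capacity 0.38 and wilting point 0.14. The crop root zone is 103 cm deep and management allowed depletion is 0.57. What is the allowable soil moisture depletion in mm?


SMD = (FC - PWP) * d * MAD * 10
SMD = (0.38 - 0.14) * 103 * 0.57 * 10
SMD = 0.2400 * 103 * 0.57 * 10

140.9040 mm


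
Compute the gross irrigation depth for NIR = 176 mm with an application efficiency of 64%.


Ea = 64% = 0.64
GID = NIR / Ea = 176 / 0.64 = 275.0000 mm

275.0000 mm


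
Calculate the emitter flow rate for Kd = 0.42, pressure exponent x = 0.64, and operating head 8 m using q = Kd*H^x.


q = Kd * H^x = 0.42 * 8^0.64 = 0.42 * 3.784231

1.5894 L/h


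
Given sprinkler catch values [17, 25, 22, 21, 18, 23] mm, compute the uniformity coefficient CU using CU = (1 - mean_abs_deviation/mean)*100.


mean = 21.000000 mm
MAD = 2.333333 mm
CU = (1 - 2.333333/21.000000)*100

88.8889 %


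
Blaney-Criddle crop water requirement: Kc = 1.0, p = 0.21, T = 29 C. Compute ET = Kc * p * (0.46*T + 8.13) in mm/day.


ET = Kc * p * (0.46*T + 8.13)
ET = 1.0 * 0.21 * (0.46*29 + 8.13)
ET = 1.0 * 0.21 * 21.4700

4.5087 mm/day


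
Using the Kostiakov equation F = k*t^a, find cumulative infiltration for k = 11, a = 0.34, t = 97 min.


F = k * t^a = 11 * 97^0.34
F = 11 * 4.736989

52.1069 mm


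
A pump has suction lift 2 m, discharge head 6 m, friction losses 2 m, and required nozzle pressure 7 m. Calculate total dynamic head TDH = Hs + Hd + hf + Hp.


TDH = Hs + Hd + hf + Hp = 2 + 6 + 2 + 7 = 17

17 m


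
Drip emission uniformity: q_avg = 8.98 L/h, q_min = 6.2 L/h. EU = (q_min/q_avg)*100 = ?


EU = (q_min/q_avg)*100 = (6.2/8.98)*100 = 69.0423%

69.0423 %


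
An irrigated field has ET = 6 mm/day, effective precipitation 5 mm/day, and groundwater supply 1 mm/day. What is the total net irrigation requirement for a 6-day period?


Daily deficit = ET - Pe - GW = 6 - 5 - 1 = 0 mm/day
NIR = 0 * 6 = 0 mm

0 mm


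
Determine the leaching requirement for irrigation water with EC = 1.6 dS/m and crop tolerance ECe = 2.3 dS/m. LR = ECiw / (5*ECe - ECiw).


LR = ECiw / (5*ECe - ECiw)
LR = 1.6 / (5*2.3 - 1.6)
LR = 1.6 / 9.9000

0.1616


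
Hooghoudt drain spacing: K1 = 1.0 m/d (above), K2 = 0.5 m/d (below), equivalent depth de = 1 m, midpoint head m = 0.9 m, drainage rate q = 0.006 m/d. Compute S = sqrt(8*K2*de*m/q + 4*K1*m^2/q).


S^2 = 8*K2*de*m/q + 4*K1*m^2/q
S^2 = 8*0.5*1*0.9/0.006 + 4*1.0*0.9^2/0.006
S = sqrt(1140.0000)

33.7639 m


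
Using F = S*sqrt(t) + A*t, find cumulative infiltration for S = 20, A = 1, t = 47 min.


F = S*sqrt(t) + A*t
F = 20*sqrt(47) + 1*47
F = 20*6.855655 + 47

184.1131 mm


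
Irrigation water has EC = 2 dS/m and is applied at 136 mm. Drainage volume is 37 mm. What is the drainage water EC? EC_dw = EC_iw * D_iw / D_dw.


EC_dw = EC_iw * D_iw / D_dw
EC_dw = 2 * 136 / 37
EC_dw = 272 / 37

7.3514 dS/m


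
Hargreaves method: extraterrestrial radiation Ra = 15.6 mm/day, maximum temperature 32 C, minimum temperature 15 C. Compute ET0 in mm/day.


Tmean = (Tmax + Tmin)/2 = (32 + 15)/2 = 23.5
ET0 = 0.0023 * 15.6 * (23.5 + 17.8) * sqrt(32 - 15)
ET0 = 0.0023 * 15.6 * 41.3 * 4.123106

6.1098 mm/day


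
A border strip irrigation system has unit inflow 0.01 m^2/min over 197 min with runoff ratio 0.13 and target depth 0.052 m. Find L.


L = q*t/((1+r)*Z)
L = 0.01*197/((1+0.13)*0.052)
L = 1.97/0.05876

33.5262 m


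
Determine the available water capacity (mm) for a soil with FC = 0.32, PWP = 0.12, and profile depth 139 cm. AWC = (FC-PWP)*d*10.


AWC = (FC - PWP) * d * 10
AWC = (0.32 - 0.12) * 139 * 10
AWC = 0.2000 * 139 * 10

278.0000 mm
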